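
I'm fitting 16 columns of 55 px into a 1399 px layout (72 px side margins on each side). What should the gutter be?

25 px

Inside the margins: 1399 − 144 = 1255 px.
Columns use 880 px, leaving 375 px across 15 gutters = 25 px each.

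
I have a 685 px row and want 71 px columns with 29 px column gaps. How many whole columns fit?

7 columns: 7·71 + 6·29 = 671 px ≤ 685.
8 columns: 771 px > 685. So 7.

7 columns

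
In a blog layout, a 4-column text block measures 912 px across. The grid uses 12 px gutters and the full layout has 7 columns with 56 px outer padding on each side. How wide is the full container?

1717 px

4c + 3·12 = 912 → 4c = 876 → c = 219 px.
Total width: 2·56 + 7·219 + 6·12 = 1717 px.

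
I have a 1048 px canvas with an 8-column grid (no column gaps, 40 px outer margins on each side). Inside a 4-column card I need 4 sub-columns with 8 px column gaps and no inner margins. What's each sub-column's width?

Subtract both margins: 1048 − 2·40 = 968 px.
968 / 8 = 121 px per column.
4-column span = 4·121 = 484 px.
484 − 3·8 = 460; ÷4 gives d = 115 px.

115 px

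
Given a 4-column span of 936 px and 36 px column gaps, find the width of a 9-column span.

2151 px

4 columns + 3 column gaps: 4c + 3·36 = 936.
4c = 936 − 108 = 828, so c = 207 px.
9 columns plus 8 column gaps: 1863 + 288 = 2151 px.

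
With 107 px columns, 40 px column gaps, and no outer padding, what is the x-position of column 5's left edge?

588 px

Before column 5: 4 columns + 4 column gaps.
Offset = 4·(107 + 40) = 4·147 = 588 px.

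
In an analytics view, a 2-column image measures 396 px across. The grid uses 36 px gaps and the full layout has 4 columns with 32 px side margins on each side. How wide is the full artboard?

892 px

2c + 1·36 = 396 → 2c = 360 → c = 180 px.
Adding margins, columns and gutters: 64 + 720 + 108 = 892 px.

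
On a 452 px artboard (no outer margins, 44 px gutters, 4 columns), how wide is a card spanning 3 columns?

328 px

4c + 3·44 = 452 → 4c = 320 → c = 80 px.
Span of 3: 3·80 + 2·44 = 240 + 88 = 328 px.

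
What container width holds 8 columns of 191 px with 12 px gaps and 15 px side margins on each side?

Container = 2·15 + 8·191 + 7·12 = 30 + 1528 + 84 = 1642 px.

1642 px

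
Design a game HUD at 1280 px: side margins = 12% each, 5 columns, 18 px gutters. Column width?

180.16 px

Margins: 12% × 1280 = 153.6 px each, so content = 1280 − 307.2 = 972.8 px.
972.8 − 4·18 = 900.8; ÷5 gives c = 180.16 px.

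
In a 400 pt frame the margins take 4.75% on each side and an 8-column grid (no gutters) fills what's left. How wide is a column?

45.25 pt

Each margin = 4.75% of 400 = 19 pt; content = 400 − 2·19 = 362 pt.
With no gutters, each column is 362/8 = 45.25 pt.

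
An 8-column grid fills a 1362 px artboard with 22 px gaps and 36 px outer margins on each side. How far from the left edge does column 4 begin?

528 px

Content = 1362 − 2·36 = 1290 px.
Subtracting 7 gaps of 22 leaves 1136 for 8 columns, so c = 142 px.
Column 4 starts at margin + 3·(column + gutter) = 36 + 3·164 = 528 px.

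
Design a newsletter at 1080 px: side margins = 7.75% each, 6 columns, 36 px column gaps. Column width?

122.1 px

Margins: 7.75% × 1080 = 83.7 px each, so content = 1080 − 167.4 = 912.6 px.
912.6 − 5·36 = 732.6; ÷6 gives c = 122.1 px.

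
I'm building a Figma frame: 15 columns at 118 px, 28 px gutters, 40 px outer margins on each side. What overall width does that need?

Adding margins, columns and gutters: 80 + 1770 + 392 = 2242 px.

2242 px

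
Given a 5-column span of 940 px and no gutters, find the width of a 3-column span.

564 px

940 / 5 = 188 px per column.
3-column span = 3·188 = 564 px.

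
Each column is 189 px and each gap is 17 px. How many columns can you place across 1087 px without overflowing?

k columns need k·189 + (k−1)·17 = k·206 − 17.
k·206 − 17 ≤ 1087 → k ≤ 1104 / 206 ≈ 5.36, so k = 5.

5 columns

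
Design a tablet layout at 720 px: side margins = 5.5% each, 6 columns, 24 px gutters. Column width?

720 × (1 − 2·5.5%) = 720 × 89% = 640.8 px for the columns.
Subtracting 5 gutters of 24 leaves 520.8 for 6 columns, so c = 86.8 px.

86.8 px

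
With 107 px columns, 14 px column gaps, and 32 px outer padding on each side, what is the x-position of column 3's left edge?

Each column+gutter stride is 121 px; 2 of them past the 32 px margin is 32 + 242 = 274 px.

274 px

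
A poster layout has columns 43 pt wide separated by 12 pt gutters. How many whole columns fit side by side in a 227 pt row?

4 columns

k columns need k·43 + (k−1)·12 = k·55 − 12.
k·55 − 12 ≤ 227 → k ≤ 239 / 55 ≈ 4.35, so k = 4.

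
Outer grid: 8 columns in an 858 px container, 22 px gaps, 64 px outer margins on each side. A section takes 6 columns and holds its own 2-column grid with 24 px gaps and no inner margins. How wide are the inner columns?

259 px

Outer content = 858 − 2·64 = 730 px.
8c + 7·22 = 730 → 8c = 576 → c = 72 px.
6 columns plus 5 gaps: 432 + 110 = 542 px.
542 − 1·24 = 518; ÷2 gives d = 259 px.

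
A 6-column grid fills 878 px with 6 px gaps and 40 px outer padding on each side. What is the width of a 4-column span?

Subtract both margins: 878 − 2·40 = 798 px.
6c + 5·6 = 798 → 6c = 768 → c = 128 px.
4-column span = 4·128 + 3·6 = 530 px.

530 px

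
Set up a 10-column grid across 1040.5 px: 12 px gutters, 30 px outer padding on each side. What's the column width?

Take off 60 px of margins, leaving 980.5 px.
10 columns + 9 gutters: 10c + 9·12 = 980.5.
10c = 980.5 − 108 = 872.5, so c = 87.25 px.

87.25 px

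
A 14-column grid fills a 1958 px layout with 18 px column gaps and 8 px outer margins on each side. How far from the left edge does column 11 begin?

Subtract both margins: 1958 − 2·8 = 1942 px.
14c + 13·18 = 1942 → 14c = 1708 → c = 122 px.
Column 11 starts at margin + 10·(column + gutter) = 8 + 10·140 = 1408 px.

1408 px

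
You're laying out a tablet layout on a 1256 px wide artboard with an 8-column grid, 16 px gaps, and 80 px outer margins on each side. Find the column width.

123 px

Subtract both margins: 1256 − 2·80 = 1096 px.
Subtracting 7 gaps of 16 leaves 984 for 8 columns, so c = 123 px.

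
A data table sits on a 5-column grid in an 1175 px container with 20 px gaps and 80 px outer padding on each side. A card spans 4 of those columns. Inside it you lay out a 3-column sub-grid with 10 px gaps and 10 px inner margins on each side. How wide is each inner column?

256 px

Inside the margins: 1175 − 160 = 1015 px.
5c + 4·20 = 1015 → 5c = 935 → c = 187 px.
Span of 4: 4·187 + 3·20 = 748 + 60 = 808 px.
Inner content = 808 − 2·10 = 788 px.
3d + 2·10 = 788 → 3d = 768 → d = 256 px.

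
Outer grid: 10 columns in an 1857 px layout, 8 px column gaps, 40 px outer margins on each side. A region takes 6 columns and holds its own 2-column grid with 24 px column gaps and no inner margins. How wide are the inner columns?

Take off 80 px of margins, leaving 1777 px.
10c + 9·8 = 1777 → 10c = 1705 → c = 170.5 px.
Span of 6: 6·170.5 + 5·8 = 1023 + 40 = 1063 px.
Subtracting 1 column gap of 24 leaves 1039 for 2 columns, so d = 519.5 px.

519.5 px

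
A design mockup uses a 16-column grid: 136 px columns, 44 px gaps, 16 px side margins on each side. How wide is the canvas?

Adding margins, columns and gutters: 32 + 2176 + 660 = 2868 px.

2868 px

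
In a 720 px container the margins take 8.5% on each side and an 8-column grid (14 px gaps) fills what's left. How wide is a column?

62.45 px

Margins: 8.5% × 720 = 61.2 px each, so content = 720 − 122.4 = 597.6 px.
8c + 7·14 = 597.6 → 8c = 499.6 → c = 62.45 px.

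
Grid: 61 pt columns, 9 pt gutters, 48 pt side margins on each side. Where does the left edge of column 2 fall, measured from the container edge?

Before column 2: the margin + 1 column + 1 gutter.
Offset = 48 + 1·(61 + 9) = 48 + 70 = 118 pt.

118 pt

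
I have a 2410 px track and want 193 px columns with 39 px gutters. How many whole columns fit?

Each extra column adds 193 + 39 = 232 px.
(2410 + 39) / 232 = 10.56, so 10 columns fit.

10 columns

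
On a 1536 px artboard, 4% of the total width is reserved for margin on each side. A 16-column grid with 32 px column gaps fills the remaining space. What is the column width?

58.32 px

Margins: 4% × 1536 = 61.44 px each, so content = 1536 − 122.88 = 1413.12 px.
16c + 15·32 = 1413.12 → 16c = 933.12 → c = 58.32 px.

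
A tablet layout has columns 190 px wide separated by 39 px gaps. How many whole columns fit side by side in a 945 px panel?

4 columns

k columns need k·190 + (k−1)·39 = k·229 − 39.
k·229 − 39 ≤ 945 → k ≤ 984 / 229 ≈ 4.30, so k = 4.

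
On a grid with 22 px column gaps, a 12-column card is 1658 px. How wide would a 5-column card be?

678 px

12 columns + 11 column gaps: 12c + 11·22 = 1658.
12c = 1658 − 242 = 1416, so c = 118 px.
Span of 5: 5·118 + 4·22 = 590 + 88 = 678 px.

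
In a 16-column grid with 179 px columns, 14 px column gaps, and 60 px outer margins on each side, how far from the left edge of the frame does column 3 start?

446 px

Before column 3: the margin + 2 columns + 2 column gaps.
Offset = 60 + 2·(179 + 14) = 60 + 386 = 446 px.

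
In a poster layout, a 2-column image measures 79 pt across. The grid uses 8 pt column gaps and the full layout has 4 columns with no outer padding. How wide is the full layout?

2 columns + 1 column gap: 2c + 1·8 = 79.
2c = 79 − 8 = 71, so c = 35.5 pt.
Total width: 4·35.5 + 3·8 = 166 pt.

166 pt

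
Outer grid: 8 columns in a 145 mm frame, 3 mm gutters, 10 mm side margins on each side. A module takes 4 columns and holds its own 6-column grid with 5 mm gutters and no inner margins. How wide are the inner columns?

6 mm

Inside the margins: 145 − 20 = 125 mm.
8c + 7·3 = 125 → 8c = 104 → c = 13 mm.
4-column span = 4·13 + 3·3 = 61 mm.
6 columns + 5 gutters: 6d + 5·5 = 61.
6d = 61 − 25 = 36, so d = 6 mm.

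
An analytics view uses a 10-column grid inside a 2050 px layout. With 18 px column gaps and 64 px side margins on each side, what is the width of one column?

Subtract both margins: 2050 − 2·64 = 1922 px.
Subtracting 9 column gaps of 18 leaves 1760 for 10 columns, so c = 176 px.

176 px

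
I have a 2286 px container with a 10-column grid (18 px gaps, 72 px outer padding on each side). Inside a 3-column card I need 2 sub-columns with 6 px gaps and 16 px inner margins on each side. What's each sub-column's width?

296 px

Outer content = 2286 − 2·72 = 2142 px.
10c + 9·18 = 2142 → 10c = 1980 → c = 198 px.
3 columns plus 2 gaps: 594 + 36 = 630 px.
Inner content = 630 − 2·16 = 598 px.
Subtracting 1 gap of 6 leaves 592 for 2 columns, so d = 296 px.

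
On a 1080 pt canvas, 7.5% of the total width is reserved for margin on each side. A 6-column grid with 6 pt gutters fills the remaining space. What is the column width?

Each margin = 7.5% of 1080 = 81 pt; content = 1080 − 2·81 = 918 pt.
6 columns + 5 gutters: 6c + 5·6 = 918.
6c = 918 − 30 = 888, so c = 148 pt.

148 pt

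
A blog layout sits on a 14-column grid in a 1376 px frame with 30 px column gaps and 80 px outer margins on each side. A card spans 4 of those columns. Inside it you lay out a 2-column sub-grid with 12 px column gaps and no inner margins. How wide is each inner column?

157 px

Inside the margins: 1376 − 160 = 1216 px.
1216 − 13·30 = 826; ÷14 gives c = 59 px.
4-column span = 4·59 + 3·30 = 326 px.
326 − 1·12 = 314; ÷2 gives d = 157 px.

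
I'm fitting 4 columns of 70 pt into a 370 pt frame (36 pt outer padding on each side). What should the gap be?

Take off 72 pt of margins, leaving 298 pt.
4·70 + 3g = 298 → 3g = 18 → g = 6 pt.

6 pt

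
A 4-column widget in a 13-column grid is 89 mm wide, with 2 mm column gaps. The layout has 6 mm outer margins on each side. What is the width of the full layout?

89 − 3·2 = 83; ÷4 gives c = 20.75 mm.
Total width: 2·6 + 13·20.75 + 12·2 = 305.75 mm.

305.75 mm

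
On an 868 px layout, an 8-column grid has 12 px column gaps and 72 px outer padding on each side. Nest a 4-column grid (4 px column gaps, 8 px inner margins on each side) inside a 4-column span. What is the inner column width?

Subtract both margins: 868 − 2·72 = 724 px.
724 − 7·12 = 640; ÷8 gives c = 80 px.
4 columns plus 3 column gaps: 320 + 36 = 356 px.
Inner content = 356 − 2·8 = 340 px.
4d + 3·4 = 340 → 4d = 328 → d = 82 px.

82 px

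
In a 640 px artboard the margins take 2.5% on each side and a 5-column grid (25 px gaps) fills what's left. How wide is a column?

640 × (1 − 2·2.5%) = 640 × 95% = 608 px for the columns.
608 − 4·25 = 508; ÷5 gives c = 101.6 px.

101.6 px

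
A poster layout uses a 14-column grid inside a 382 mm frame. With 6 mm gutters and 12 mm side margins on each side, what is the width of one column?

Content width = 382 − 2·12 = 358 mm.
Subtracting 13 gutters of 6 leaves 280 for 14 columns, so c = 20 mm.

20 mm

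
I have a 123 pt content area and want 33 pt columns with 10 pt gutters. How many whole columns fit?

k columns need k·33 + (k−1)·10 = k·43 − 10.
k·43 − 10 ≤ 123 → k ≤ 133 / 43 ≈ 3.09, so k = 3.

3 columns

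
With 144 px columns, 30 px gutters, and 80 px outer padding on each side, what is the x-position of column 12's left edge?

Each column+gutter stride is 174 px; 11 of them past the 80 px margin is 80 + 1914 = 1994 px.

1994 px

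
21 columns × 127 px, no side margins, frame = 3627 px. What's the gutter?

48 px

Columns use 2667 px, leaving 960 px across 20 gutters = 48 px each.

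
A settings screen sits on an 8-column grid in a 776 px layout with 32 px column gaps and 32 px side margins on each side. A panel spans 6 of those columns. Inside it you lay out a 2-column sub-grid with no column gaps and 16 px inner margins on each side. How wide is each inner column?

Subtract both margins: 776 − 2·32 = 712 px.
712 − 7·32 = 488; ÷8 gives c = 61 px.
6 columns plus 5 column gaps: 366 + 160 = 526 px.
Inner content = 526 − 2·16 = 494 px.
With no column gaps, each column is 494/2 = 247 px.

247 px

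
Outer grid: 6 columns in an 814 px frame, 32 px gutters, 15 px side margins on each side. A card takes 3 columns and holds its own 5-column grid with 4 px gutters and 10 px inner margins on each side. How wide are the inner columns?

68 px

Take off 30 px of margins, leaving 784 px.
784 − 5·32 = 624; ÷6 gives c = 104 px.
Span of 3: 3·104 + 2·32 = 312 + 64 = 376 px.
Inner content = 376 − 2·10 = 356 px.
Subtracting 4 gutters of 4 leaves 340 for 5 columns, so d = 68 px.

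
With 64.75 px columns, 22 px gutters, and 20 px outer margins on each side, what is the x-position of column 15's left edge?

Column 15 starts at margin + 14·(column + gutter) = 20 + 14·86.75 = 1234.5 px.

1234.5 px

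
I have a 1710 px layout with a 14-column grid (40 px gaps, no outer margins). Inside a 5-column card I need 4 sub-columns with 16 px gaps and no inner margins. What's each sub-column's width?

134.25 px

14 columns + 13 gaps: 14c + 13·40 = 1710.
14c = 1710 − 520 = 1190, so c = 85 px.
5-column span = 5·85 + 4·40 = 585 px.
4 columns + 3 gaps: 4d + 3·16 = 585.
4d = 585 − 48 = 537, so d = 134.25 px.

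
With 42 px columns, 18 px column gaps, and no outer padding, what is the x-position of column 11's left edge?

No margin, so column 11 starts at 10·(column + gutter) = 10·60 = 600 px.

600 px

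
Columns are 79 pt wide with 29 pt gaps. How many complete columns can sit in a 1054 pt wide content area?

10 columns

k columns need k·79 + (k−1)·29 = k·108 − 29.
k·108 − 29 ≤ 1054 → k ≤ 1083 / 108 ≈ 10.03, so k = 10.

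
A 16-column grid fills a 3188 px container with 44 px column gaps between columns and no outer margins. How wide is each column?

Subtracting 15 column gaps of 44 leaves 2528 for 16 columns, so c = 158 px.

158 px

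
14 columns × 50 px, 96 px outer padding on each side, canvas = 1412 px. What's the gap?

40 px

Inside the margins: 1412 − 192 = 1220 px.
14 columns take 14·50 = 700 px; remaining 520 splits into 13 gaps.
g = 520 / 13 = 40 px.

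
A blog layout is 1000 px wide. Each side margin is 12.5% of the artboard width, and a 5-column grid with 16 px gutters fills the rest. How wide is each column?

137.2 px

Each margin = 12.5% of 1000 = 125 px; content = 1000 − 2·125 = 750 px.
Subtracting 4 gutters of 16 leaves 686 for 5 columns, so c = 137.2 px.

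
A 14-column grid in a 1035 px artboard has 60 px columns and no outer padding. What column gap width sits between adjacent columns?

14·60 + 13g = 1035 → 13g = 195 → g = 15 px.

15 px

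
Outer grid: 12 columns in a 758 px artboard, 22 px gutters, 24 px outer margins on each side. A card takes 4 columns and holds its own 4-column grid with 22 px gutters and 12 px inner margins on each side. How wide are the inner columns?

Subtract both margins: 758 − 2·24 = 710 px.
710 − 11·22 = 468; ÷12 gives c = 39 px.
Span of 4: 4·39 + 3·22 = 156 + 66 = 222 px.
Inner content = 222 − 2·12 = 198 px.
4 columns + 3 gutters: 4d + 3·22 = 198.
4d = 198 − 66 = 132, so d = 33 px.

33 px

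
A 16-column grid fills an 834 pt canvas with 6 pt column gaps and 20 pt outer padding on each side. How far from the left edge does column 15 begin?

720 pt

Inside the margins: 834 − 40 = 794 pt.
16c + 15·6 = 794 → 16c = 704 → c = 44 pt.
Each column+gutter stride is 50 pt; 14 of them past the 20 pt margin is 20 + 700 = 720 pt.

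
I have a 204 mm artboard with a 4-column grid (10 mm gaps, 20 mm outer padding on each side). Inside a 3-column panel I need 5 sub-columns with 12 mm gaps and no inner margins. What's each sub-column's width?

14.5 mm

Take off 40 mm of margins, leaving 164 mm.
4c + 3·10 = 164 → 4c = 134 → c = 33.5 mm.
3 columns plus 2 gaps: 100.5 + 20 = 120.5 mm.
120.5 − 4·12 = 72.5; ÷5 gives d = 14.5 mm.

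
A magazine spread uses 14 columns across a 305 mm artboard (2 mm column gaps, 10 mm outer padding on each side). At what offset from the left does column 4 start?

Take off 20 mm of margins, leaving 285 mm.
Subtracting 13 column gaps of 2 leaves 259 for 14 columns, so c = 18.5 mm.
Column 4 starts at margin + 3·(column + gutter) = 10 + 3·20.5 = 71.5 mm.

71.5 mm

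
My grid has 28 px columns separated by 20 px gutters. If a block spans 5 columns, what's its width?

220 px

5-column span = 5·28 + 4·20 = 220 px.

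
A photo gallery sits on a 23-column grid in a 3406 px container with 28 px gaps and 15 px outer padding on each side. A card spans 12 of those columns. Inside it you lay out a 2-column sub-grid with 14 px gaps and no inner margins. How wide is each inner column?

867 px

Outer content = 3406 − 2·15 = 3376 px.
Subtracting 22 gaps of 28 leaves 2760 for 23 columns, so c = 120 px.
Span of 12: 12·120 + 11·28 = 1440 + 308 = 1748 px.
2 columns + 1 gap: 2d + 1·14 = 1748.
2d = 1748 − 14 = 1734, so d = 867 px.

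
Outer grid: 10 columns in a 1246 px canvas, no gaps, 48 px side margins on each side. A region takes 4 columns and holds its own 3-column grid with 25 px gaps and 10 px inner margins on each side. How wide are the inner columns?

130 px

Take off 96 px of margins, leaving 1150 px.
With no gaps, each column is 1150/10 = 115 px.
With no gaps, 4 columns span 4·115 = 460 px.
Inner content = 460 − 2·10 = 440 px.
440 − 2·25 = 390; ÷3 gives d = 130 px.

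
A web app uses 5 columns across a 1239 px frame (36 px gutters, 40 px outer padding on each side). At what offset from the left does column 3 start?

Subtract both margins: 1239 − 2·40 = 1159 px.
5c + 4·36 = 1159 → 5c = 1015 → c = 203 px.
Column 3 starts at margin + 2·(column + gutter) = 40 + 2·239 = 518 px.

518 px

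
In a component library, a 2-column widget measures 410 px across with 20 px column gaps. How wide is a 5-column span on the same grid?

410 − 1·20 = 390; ÷2 gives c = 195 px.
5-column span = 5·195 + 4·20 = 1055 px.

1055 px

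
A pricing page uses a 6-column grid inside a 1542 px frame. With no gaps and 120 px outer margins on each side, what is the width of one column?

Content width = 1542 − 2·120 = 1302 px.
1302 / 6 = 217 px per column.

217 px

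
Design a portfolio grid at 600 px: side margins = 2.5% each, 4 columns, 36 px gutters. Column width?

115.5 px

Margins: 2.5% × 600 = 15 px each, so content = 600 − 30 = 570 px.
4c + 3·36 = 570 → 4c = 462 → c = 115.5 px.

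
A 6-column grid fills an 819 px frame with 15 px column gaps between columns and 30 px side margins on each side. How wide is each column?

114 px

Inside the margins: 819 − 60 = 759 px.
6c + 5·15 = 759 → 6c = 684 → c = 114 px.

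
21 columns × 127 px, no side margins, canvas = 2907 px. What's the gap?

12 px

Columns use 2667 px, leaving 240 px across 20 gaps = 12 px each.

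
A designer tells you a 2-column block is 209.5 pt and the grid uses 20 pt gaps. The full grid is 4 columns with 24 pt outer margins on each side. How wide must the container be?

Subtracting 1 gap of 20 leaves 189.5 for 2 columns, so c = 94.75 pt.
Total width: 2·24 + 4·94.75 + 3·20 = 487 pt.

487 pt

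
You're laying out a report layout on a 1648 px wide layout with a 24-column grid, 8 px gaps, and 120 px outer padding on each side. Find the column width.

51 px

Inside the margins: 1648 − 240 = 1408 px.
1408 − 23·8 = 1224; ÷24 gives c = 51 px.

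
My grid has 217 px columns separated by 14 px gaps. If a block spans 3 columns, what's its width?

3 columns plus 2 gaps: 651 + 28 = 679 px.

679 px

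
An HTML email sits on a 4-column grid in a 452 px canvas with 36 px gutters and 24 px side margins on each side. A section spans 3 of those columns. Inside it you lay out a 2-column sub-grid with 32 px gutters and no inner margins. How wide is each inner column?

131 px

Inside the margins: 452 − 48 = 404 px.
Subtracting 3 gutters of 36 leaves 296 for 4 columns, so c = 74 px.
3-column span = 3·74 + 2·36 = 294 px.
294 − 1·32 = 262; ÷2 gives d = 131 px.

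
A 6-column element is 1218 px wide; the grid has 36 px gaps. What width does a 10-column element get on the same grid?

6c + 5·36 = 1218 → 6c = 1038 → c = 173 px.
10-column span = 10·173 + 9·36 = 2054 px.

2054 px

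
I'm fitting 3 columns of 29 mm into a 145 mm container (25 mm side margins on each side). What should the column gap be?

4 mm

Subtract both margins: 145 − 2·25 = 95 mm.
3 columns take 3·29 = 87 mm; remaining 8 splits into 2 column gaps.
g = 8 / 2 = 4 mm.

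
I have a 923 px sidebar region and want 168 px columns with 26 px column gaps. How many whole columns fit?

4 columns

k columns need k·168 + (k−1)·26 = k·194 − 26.
k·194 − 26 ≤ 923 → k ≤ 949 / 194 ≈ 4.89, so k = 4.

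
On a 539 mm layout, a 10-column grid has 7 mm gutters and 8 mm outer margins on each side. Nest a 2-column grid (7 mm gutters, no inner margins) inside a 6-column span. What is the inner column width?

Subtract both margins: 539 − 2·8 = 523 mm.
10 columns + 9 gutters: 10c + 9·7 = 523.
10c = 523 − 63 = 460, so c = 46 mm.
6 columns plus 5 gutters: 276 + 35 = 311 mm.
Subtracting 1 gutter of 7 leaves 304 for 2 columns, so d = 152 mm.

152 mm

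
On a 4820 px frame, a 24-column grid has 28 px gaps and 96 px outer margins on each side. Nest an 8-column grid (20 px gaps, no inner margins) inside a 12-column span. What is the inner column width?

Take off 192 px of margins, leaving 4628 px.
24c + 23·28 = 4628 → 24c = 3984 → c = 166 px.
12-column span = 12·166 + 11·28 = 2300 px.
8d + 7·20 = 2300 → 8d = 2160 → d = 270 px.

270 px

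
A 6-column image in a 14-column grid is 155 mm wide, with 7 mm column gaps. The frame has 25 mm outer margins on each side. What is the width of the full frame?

6c + 5·7 = 155 → 6c = 120 → c = 20 mm.
Total width: 2·25 + 14·20 + 13·7 = 421 mm.

421 mm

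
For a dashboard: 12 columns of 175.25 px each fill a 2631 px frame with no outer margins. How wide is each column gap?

48 px

12 columns take 12·175.25 = 2103 px; remaining 528 splits into 11 column gaps.
g = 528 / 11 = 48 px.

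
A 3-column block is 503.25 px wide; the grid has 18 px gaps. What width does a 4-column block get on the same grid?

503.25 − 2·18 = 467.25; ÷3 gives c = 155.75 px.
4-column span = 4·155.75 + 3·18 = 677 px.

677 px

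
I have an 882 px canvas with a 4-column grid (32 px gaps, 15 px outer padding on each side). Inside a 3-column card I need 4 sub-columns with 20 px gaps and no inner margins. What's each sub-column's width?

142.75 px

Take off 30 px of margins, leaving 852 px.
852 − 3·32 = 756; ÷4 gives c = 189 px.
3-column span = 3·189 + 2·32 = 631 px.
4 columns + 3 gaps: 4d + 3·20 = 631.
4d = 631 − 60 = 571, so d = 142.75 px.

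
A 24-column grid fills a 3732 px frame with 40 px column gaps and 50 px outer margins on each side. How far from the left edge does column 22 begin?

Take off 100 px of margins, leaving 3632 px.
3632 − 23·40 = 2712; ÷24 gives c = 113 px.
Each column+gutter stride is 153 px; 21 of them past the 50 px margin is 50 + 3213 = 3263 px.

3263 px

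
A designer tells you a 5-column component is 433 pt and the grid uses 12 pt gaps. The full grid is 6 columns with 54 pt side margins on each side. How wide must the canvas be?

630 pt

5 columns + 4 gaps: 5c + 4·12 = 433.
5c = 433 − 48 = 385, so c = 77 pt.
Canvas = 2·54 + 6·77 + 5·12 = 108 + 462 + 60 = 630 pt.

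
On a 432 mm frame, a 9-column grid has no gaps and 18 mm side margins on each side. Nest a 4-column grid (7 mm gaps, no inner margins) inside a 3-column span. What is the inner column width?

27.75 mm

Subtract both margins: 432 − 2·18 = 396 mm.
9c = 396 → c = 44 mm.
3-column span = 3·44 = 132 mm.
4d + 3·7 = 132 → 4d = 111 → d = 27.75 mm.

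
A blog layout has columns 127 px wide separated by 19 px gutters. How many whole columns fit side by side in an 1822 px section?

12 columns: 12·127 + 11·19 = 1733 px ≤ 1822.
13 columns: 1879 px > 1822. So 12.

12 columns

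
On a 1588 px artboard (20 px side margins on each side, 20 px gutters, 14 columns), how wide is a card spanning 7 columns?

Inside the margins: 1588 − 40 = 1548 px.
1548 − 13·20 = 1288; ÷14 gives c = 92 px.
7 columns plus 6 gutters: 644 + 120 = 764 px.

764 px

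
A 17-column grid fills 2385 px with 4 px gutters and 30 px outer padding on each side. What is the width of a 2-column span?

270 px

Content width = 2385 − 2·30 = 2325 px.
2325 − 16·4 = 2261; ÷17 gives c = 133 px.
2-column span = 2·133 + 1·4 = 270 px.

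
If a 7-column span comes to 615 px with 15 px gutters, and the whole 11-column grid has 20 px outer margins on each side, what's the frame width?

615 − 6·15 = 525; ÷7 gives c = 75 px.
Adding margins, columns and gutters: 40 + 825 + 150 = 1015 px.

1015 px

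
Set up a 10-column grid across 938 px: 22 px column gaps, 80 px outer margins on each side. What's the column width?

58 px

Take off 160 px of margins, leaving 778 px.
778 − 9·22 = 580; ÷10 gives c = 58 px.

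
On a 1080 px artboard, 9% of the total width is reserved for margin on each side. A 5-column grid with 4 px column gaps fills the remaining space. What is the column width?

Margins: 9% × 1080 = 97.2 px each, so content = 1080 − 194.4 = 885.6 px.
5 columns + 4 column gaps: 5c + 4·4 = 885.6.
5c = 885.6 − 16 = 869.6, so c = 173.92 px.

173.92 px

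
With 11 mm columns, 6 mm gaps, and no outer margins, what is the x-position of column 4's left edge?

51 mm

Before column 4: 3 columns + 3 gaps.
Offset = 3·(11 + 6) = 3·17 = 51 mm.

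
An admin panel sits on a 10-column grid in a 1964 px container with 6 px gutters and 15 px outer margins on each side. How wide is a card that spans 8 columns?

1546 px

Inside the margins: 1964 − 30 = 1934 px.
Subtracting 9 gutters of 6 leaves 1880 for 10 columns, so c = 188 px.
8-column span = 8·188 + 7·6 = 1546 px.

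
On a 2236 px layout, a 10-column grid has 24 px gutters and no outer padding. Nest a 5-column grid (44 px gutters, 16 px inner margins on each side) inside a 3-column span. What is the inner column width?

10c + 9·24 = 2236 → 10c = 2020 → c = 202 px.
3 columns plus 2 gutters: 606 + 48 = 654 px.
Inner content = 654 − 2·16 = 622 px.
5d + 4·44 = 622 → 5d = 446 → d = 89.2 px.

89.2 px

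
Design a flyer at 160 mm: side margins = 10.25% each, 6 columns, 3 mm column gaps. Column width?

18.7 mm

160 × (1 − 2·10.25%) = 160 × 79.5% = 127.2 mm for the columns.
127.2 − 5·3 = 112.2; ÷6 gives c = 18.7 mm.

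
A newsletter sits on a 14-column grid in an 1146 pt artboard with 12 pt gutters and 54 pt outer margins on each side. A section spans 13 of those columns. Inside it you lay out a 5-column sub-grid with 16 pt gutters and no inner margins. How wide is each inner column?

179.8 pt

Take off 108 pt of margins, leaving 1038 pt.
Subtracting 13 gutters of 12 leaves 882 for 14 columns, so c = 63 pt.
13-column span = 13·63 + 12·12 = 963 pt.
Subtracting 4 gutters of 16 leaves 899 for 5 columns, so d = 179.8 pt.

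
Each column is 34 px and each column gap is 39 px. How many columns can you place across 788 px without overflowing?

11 columns: 11·34 + 10·39 = 764 px ≤ 788.
12 columns: 837 px > 788. So 11.

11 columns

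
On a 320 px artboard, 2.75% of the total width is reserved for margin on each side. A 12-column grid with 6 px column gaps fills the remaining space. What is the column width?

19.7 px

Each margin = 2.75% of 320 = 8.8 px; content = 320 − 2·8.8 = 302.4 px.
12c + 11·6 = 302.4 → 12c = 236.4 → c = 19.7 px.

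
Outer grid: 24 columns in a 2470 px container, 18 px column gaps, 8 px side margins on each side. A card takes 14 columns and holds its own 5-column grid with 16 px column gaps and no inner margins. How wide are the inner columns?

Subtract both margins: 2470 − 2·8 = 2454 px.
Subtracting 23 column gaps of 18 leaves 2040 for 24 columns, so c = 85 px.
Span of 14: 14·85 + 13·18 = 1190 + 234 = 1424 px.
5 columns + 4 column gaps: 5d + 4·16 = 1424.
5d = 1424 − 64 = 1360, so d = 272 px.

272 px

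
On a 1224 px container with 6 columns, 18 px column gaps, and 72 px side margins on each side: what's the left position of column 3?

Inside the margins: 1224 − 144 = 1080 px.
6c + 5·18 = 1080 → 6c = 990 → c = 165 px.
Before column 3: the margin + 2 columns + 2 column gaps.
Offset = 72 + 2·(165 + 18) = 72 + 366 = 438 px.

438 px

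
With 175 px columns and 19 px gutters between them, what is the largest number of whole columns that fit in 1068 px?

5 columns: 5·175 + 4·19 = 951 px ≤ 1068.
6 columns: 1145 px > 1068. So 5.

5 columns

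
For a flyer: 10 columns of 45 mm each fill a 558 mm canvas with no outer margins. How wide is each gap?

10·45 + 9g = 558 → 9g = 108 → g = 12 mm.

12 mm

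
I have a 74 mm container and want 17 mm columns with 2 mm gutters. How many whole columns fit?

4 columns: 4·17 + 3·2 = 74 mm ≤ 74.
5 columns: 93 mm > 74. So 4.

4 columns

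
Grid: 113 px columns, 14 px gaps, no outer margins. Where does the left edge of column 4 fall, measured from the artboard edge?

381 px

No margin, so column 4 starts at 3·(column + gutter) = 3·127 = 381 px.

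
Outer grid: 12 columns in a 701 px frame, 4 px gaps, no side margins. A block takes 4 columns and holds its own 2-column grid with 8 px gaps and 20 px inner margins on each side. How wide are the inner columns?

Subtracting 11 gaps of 4 leaves 657 for 12 columns, so c = 54.75 px.
Span of 4: 4·54.75 + 3·4 = 219 + 12 = 231 px.
Inner content = 231 − 2·20 = 191 px.
Subtracting 1 gap of 8 leaves 183 for 2 columns, so d = 91.5 px.

91.5 px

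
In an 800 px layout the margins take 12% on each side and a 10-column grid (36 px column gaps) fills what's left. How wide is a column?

28.4 px

800 × (1 − 2·12%) = 800 × 76% = 608 px for the columns.
Subtracting 9 column gaps of 36 leaves 284 for 10 columns, so c = 28.4 px.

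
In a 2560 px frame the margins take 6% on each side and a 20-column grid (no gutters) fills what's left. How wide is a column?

Margins: 6% × 2560 = 153.6 px each, so content = 2560 − 307.2 = 2252.8 px.
With no gutters, each column is 2252.8/20 = 112.64 px.

112.64 px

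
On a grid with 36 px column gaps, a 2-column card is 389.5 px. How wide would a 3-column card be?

2 columns + 1 column gap: 2c + 1·36 = 389.5.
2c = 389.5 − 36 = 353.5, so c = 176.75 px.
3-column span = 3·176.75 + 2·36 = 602.25 px.

602.25 px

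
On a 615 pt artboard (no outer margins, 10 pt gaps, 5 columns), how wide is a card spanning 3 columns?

365 pt

5c + 4·10 = 615 → 5c = 575 → c = 115 pt.
3 columns plus 2 gaps: 345 + 20 = 365 pt.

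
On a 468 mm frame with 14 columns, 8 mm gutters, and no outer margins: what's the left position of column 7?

204 mm

14c + 13·8 = 468 → 14c = 364 → c = 26 mm.
No margin, so column 7 starts at 6·(column + gutter) = 6·34 = 204 mm.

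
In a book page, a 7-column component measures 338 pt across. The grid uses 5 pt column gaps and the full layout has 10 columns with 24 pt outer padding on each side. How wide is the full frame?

Subtracting 6 column gaps of 5 leaves 308 for 7 columns, so c = 44 pt.
Frame = 2·24 + 10·44 + 9·5 = 48 + 440 + 45 = 533 pt.

533 pt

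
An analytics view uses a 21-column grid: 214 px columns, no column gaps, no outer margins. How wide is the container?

4494 px

Summing: 4494 = 4494 px.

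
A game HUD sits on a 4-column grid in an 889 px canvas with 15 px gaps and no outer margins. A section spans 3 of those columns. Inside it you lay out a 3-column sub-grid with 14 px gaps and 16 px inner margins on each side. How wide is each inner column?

201 px

889 − 3·15 = 844; ÷4 gives c = 211 px.
3-column span = 3·211 + 2·15 = 663 px.
Inner content = 663 − 2·16 = 631 px.
3d + 2·14 = 631 → 3d = 603 → d = 201 px.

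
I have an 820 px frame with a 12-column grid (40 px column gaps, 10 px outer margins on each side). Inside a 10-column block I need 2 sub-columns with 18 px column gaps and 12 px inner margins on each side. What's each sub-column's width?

Inside the margins: 820 − 20 = 800 px.
800 − 11·40 = 360; ÷12 gives c = 30 px.
10-column span = 10·30 + 9·40 = 660 px.
Inner content = 660 − 2·12 = 636 px.
636 − 1·18 = 618; ÷2 gives d = 309 px.

309 px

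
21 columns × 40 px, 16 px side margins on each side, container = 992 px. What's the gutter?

Content width = 992 − 2·16 = 960 px.
Columns use 840 px, leaving 120 px across 20 gutters = 6 px each.

6 px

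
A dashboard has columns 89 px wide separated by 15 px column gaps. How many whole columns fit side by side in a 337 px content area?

3 columns

3 columns: 3·89 + 2·15 = 297 px ≤ 337.
4 columns: 401 px > 337. So 3.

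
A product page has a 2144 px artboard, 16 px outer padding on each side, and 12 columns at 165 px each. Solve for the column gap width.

12 px

Content width = 2144 − 2·16 = 2112 px.
Columns use 1980 px, leaving 132 px across 11 column gaps = 12 px each.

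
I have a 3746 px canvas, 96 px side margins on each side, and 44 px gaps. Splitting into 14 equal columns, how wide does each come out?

Take off 192 px of margins, leaving 3554 px.
14c + 13·44 = 3554 → 14c = 2982 → c = 213 px.

213 px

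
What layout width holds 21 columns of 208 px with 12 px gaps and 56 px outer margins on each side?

4720 px

Adding margins, columns and gutters: 112 + 4368 + 240 = 4720 px.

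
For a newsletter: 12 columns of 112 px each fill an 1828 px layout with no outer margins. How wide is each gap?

Columns use 1344 px, leaving 484 px across 11 gaps = 44 px each.

44 px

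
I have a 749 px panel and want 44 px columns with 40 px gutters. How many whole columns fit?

Each extra column adds 44 + 40 = 84 px.
(749 + 40) / 84 = 9.39, so 9 columns fit.

9 columns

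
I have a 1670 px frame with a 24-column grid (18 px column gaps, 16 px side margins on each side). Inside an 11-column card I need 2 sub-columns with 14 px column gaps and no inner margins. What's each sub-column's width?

Inside the margins: 1670 − 32 = 1638 px.
Subtracting 23 column gaps of 18 leaves 1224 for 24 columns, so c = 51 px.
11 columns plus 10 column gaps: 561 + 180 = 741 px.
2 columns + 1 column gap: 2d + 1·14 = 741.
2d = 741 − 14 = 727, so d = 363.5 px.

363.5 px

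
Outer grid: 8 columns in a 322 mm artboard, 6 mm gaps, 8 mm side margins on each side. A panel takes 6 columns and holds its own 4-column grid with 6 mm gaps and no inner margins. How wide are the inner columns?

Subtract both margins: 322 − 2·8 = 306 mm.
Subtracting 7 gaps of 6 leaves 264 for 8 columns, so c = 33 mm.
6-column span = 6·33 + 5·6 = 228 mm.
4d + 3·6 = 228 → 4d = 210 → d = 52.5 mm.

52.5 mm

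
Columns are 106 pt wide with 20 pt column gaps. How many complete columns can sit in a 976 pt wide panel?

7 columns

k columns need k·106 + (k−1)·20 = k·126 − 20.
k·126 − 20 ≤ 976 → k ≤ 996 / 126 ≈ 7.90, so k = 7.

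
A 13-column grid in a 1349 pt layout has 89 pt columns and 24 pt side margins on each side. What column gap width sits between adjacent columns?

12 pt

Inside the margins: 1349 − 48 = 1301 pt.
13·89 + 12g = 1301 → 12g = 144 → g = 12 pt.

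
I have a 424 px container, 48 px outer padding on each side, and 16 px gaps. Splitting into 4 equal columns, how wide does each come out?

70 px

Content width = 424 − 2·48 = 328 px.
Subtracting 3 gaps of 16 leaves 280 for 4 columns, so c = 70 px.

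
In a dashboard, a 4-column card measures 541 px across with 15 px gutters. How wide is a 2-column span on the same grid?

Subtracting 3 gutters of 15 leaves 496 for 4 columns, so c = 124 px.
Span of 2: 2·124 + 1·15 = 248 + 15 = 263 px.

263 px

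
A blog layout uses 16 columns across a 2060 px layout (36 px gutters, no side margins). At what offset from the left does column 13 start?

16c + 15·36 = 2060 → 16c = 1520 → c = 95 px.
No margin, so column 13 starts at 12·(column + gutter) = 12·131 = 1572 px.

1572 px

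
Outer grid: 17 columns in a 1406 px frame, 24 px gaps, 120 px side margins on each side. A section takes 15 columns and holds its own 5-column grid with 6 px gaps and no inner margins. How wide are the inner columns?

Outer content = 1406 − 2·120 = 1166 px.
Subtracting 16 gaps of 24 leaves 782 for 17 columns, so c = 46 px.
Span of 15: 15·46 + 14·24 = 690 + 336 = 1026 px.
Subtracting 4 gaps of 6 leaves 1002 for 5 columns, so d = 200.4 px.

200.4 px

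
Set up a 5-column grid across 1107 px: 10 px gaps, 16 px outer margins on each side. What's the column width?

Subtract both margins: 1107 − 2·16 = 1075 px.
1075 − 4·10 = 1035; ÷5 gives c = 207 px.

207 px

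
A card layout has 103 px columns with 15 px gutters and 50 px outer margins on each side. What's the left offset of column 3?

Column 3 starts at margin + 2·(column + gutter) = 50 + 2·118 = 286 px.

286 px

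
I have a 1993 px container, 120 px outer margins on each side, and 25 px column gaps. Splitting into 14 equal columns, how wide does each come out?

Subtract both margins: 1993 − 2·120 = 1753 px.
Subtracting 13 column gaps of 25 leaves 1428 for 14 columns, so c = 102 px.

102 px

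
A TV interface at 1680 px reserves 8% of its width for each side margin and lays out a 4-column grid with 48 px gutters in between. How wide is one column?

316.8 px

Margins: 8% × 1680 = 134.4 px each, so content = 1680 − 268.8 = 1411.2 px.
4 columns + 3 gutters: 4c + 3·48 = 1411.2.
4c = 1411.2 − 144 = 1267.2, so c = 316.8 px.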